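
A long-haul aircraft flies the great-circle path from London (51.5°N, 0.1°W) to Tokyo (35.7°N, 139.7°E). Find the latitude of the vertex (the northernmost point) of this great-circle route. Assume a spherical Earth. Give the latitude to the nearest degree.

The great circle lies in the plane with unit normal n̂ = (p₁ × p₂)/|p₁ × p₂|.
Here n̂_z ≈ +0.327; the vertex latitude is φ_max = arccos|n̂_z| ≈ 70.9°.

≈ 71°N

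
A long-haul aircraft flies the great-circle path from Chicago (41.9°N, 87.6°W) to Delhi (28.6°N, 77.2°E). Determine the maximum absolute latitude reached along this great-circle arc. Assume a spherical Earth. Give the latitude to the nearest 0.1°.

≈ 79.6°N

The great circle lies in the plane with unit normal n̂ = (p₁ × p₂)/|p₁ × p₂|.
Here n̂_z ≈ +0.180; the vertex latitude is φ_max = arccos|n̂_z| ≈ 79.6°.
Check via Clairaut: cos φ_max = |cos φ₁| · sin C = cos(41.9°)·sin(14.0°) ≈ 0.180, again giving ≈ 79.6°.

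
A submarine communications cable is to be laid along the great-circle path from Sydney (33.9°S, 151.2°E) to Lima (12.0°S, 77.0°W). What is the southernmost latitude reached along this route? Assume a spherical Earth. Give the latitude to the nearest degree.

The great circle lies in the plane with unit normal n̂ = (p₁ × p₂)/|p₁ × p₂|.
Here n̂_z ≈ +0.669; the vertex latitude is φ_max = arccos|n̂_z| ≈ 48.0°.
Check via Clairaut: cos φ_max = |cos φ₁| · sin C = cos(33.9°)·sin(126.3°) ≈ 0.669, again giving ≈ 48.0°.

≈ 48°S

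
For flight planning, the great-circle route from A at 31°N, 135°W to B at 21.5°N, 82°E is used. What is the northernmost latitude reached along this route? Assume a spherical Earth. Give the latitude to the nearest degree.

≈ 58°N

The great circle lies in the plane with unit normal n̂ = (p₁ × p₂)/|p₁ × p₂|.
Here n̂_z ≈ -0.537; the vertex latitude is φ_max = arccos|n̂_z| ≈ 57.5°.
Check via Clairaut: cos φ_max = |cos φ₁| · sin C = cos(31.0°)·sin(38.8°) ≈ 0.537, again giving ≈ 57.5°.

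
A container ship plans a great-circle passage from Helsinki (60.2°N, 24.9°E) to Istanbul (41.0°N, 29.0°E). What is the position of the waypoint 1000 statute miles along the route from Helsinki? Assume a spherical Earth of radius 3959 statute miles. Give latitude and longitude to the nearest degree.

Write both endpoints as unit vectors p₁, p₂ with components (cos φ cos λ, cos φ sin λ, sin φ).
The central angle between the endpoints is δ = arccos(p₁·p₂) ≈ 0.338 rad (19.4°). The total great-circle distance is δ·R ≈ 0.338 × 3959 ≈ 1338 mi, so the target fraction is f = 1000/1338 ≈ 0.747.
Interpolate at f ≈ 0.747 with slerp weights a = sin((1−f)δ)/sin δ ≈ 0.257, b = sin(fδ)/sin δ ≈ 0.754.
p = a·p₁ + b·p₂ ≈ (0.613, 0.330, 0.718); φ = arcsin(p_z) ≈ 45.86°, λ = atan2(p_y, p_x) ≈ 28.25°.

≈ 46°N, 28°E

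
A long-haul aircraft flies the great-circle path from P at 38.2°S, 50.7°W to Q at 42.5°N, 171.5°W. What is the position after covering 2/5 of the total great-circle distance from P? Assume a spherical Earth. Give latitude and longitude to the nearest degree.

The haversine formula gives a central angle δ ≈ 2.367 rad (135.6°) between the endpoints.
Interpolate at f = 2/5 with slerp weights a = sin((1−f)δ)/sin δ ≈ 1.413, b = sin(fδ)/sin δ ≈ 1.160.
p = a·p₁ + b·p₂ ≈ (-0.142, -0.986, -0.090); φ = arcsin(p_z) ≈ -5.18°, λ = atan2(p_y, p_x) ≈ -98.22°.

≈ 5°S, 98°W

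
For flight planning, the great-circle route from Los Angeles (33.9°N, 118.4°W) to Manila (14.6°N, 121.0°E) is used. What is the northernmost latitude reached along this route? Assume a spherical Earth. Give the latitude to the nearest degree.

≈ 44°N

The great circle lies in the plane with unit normal n̂ = (p₁ × p₂)/|p₁ × p₂|.
Here n̂_z ≈ -0.718; the vertex latitude is φ_max = arccos|n̂_z| ≈ 44.1°.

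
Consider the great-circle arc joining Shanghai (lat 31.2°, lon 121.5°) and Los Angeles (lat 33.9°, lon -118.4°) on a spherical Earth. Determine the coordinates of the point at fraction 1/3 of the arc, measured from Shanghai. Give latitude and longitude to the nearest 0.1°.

≈ lat 48.7°, lon 156.0°

Convert each endpoint to a unit vector on the sphere (x = cos φ cos λ, y = cos φ sin λ, z = sin φ).
The central angle between the endpoints is δ = arccos(p₁·p₂) ≈ 1.638 rad (93.8°).
Interpolate at f = 1/3 with slerp weights a = sin((1−f)δ)/sin δ ≈ 0.890, b = sin(fδ)/sin δ ≈ 0.520.
p = a·p₁ + b·p₂ ≈ (-0.603, 0.269, 0.751); φ = arcsin(p_z) ≈ 48.68°, λ = atan2(p_y, p_x) ≈ 155.98°.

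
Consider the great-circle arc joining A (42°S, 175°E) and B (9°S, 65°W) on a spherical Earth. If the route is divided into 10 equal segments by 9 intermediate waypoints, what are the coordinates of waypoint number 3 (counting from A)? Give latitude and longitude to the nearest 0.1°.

≈ (48.6°S, 140.4°W)

Convert each endpoint to a unit vector on the sphere (x = cos φ cos λ, y = cos φ sin λ, z = sin φ).
The central angle between the endpoints is δ = arccos(p₁·p₂) ≈ 1.836 rad (105.2°).
Interpolate at f = 3/10 with slerp weights a = sin((1−f)δ)/sin δ ≈ 0.994, b = sin(fδ)/sin δ ≈ 0.542.
p = a·p₁ + b·p₂ ≈ (-0.510, -0.421, -0.750); φ = arcsin(p_z) ≈ -48.61°, λ = atan2(p_y, p_x) ≈ -140.44°.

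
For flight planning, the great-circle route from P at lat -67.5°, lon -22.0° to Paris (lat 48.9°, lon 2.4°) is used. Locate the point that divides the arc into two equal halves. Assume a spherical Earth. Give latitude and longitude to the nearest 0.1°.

The haversine formula gives a central angle δ ≈ 2.057 rad (117.8°) between the endpoints.
Interpolate at f = 1/2 with slerp weights a = sin((1−f)δ)/sin δ ≈ 0.969, b = sin(fδ)/sin δ ≈ 0.969.
p = a·p₁ + b·p₂ ≈ (0.980, -0.112, -0.165); φ = arcsin(p_z) ≈ -9.50°, λ = atan2(p_y, p_x) ≈ -6.53°.

≈ lat -9.5°, lon -6.5°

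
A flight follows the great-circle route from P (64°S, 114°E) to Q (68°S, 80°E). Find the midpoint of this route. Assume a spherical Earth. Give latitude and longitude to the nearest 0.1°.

Convert each endpoint to a unit vector on the sphere (x = cos φ cos λ, y = cos φ sin λ, z = sin φ).
The central angle between the endpoints is δ = arccos(p₁·p₂) ≈ 0.248 rad (14.2°).
Interpolate at f = 1/2 with slerp weights a = sin((1−f)δ)/sin δ ≈ 0.504, b = sin(fδ)/sin δ ≈ 0.504.
p = a·p₁ + b·p₂ ≈ (-0.057, 0.388, -0.920); φ = arcsin(p_z) ≈ -66.93°, λ = atan2(p_y, p_x) ≈ 98.37°.

≈ (66.9°S, 98.4°E)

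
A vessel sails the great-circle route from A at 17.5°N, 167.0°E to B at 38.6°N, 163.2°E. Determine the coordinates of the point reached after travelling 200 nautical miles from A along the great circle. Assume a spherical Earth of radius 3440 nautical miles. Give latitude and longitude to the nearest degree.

≈ 21°N, 166°E

The haversine formula gives a central angle δ ≈ 0.373 rad (21.4°) between the endpoints. The total great-circle distance is δ·R ≈ 0.373 × 3440 ≈ 1282 nmi, so the target fraction is f = 200/1282 ≈ 0.156.
Interpolate at f ≈ 0.156 with slerp weights a = sin((1−f)δ)/sin δ ≈ 0.850, b = sin(fδ)/sin δ ≈ 0.160.
p = a·p₁ + b·p₂ ≈ (-0.909, 0.218, 0.355); φ = arcsin(p_z) ≈ 20.80°, λ = atan2(p_y, p_x) ≈ 166.49°.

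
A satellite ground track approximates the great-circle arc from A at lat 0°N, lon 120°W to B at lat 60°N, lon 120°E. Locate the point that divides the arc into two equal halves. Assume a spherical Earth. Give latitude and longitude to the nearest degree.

≈ lat 45°N, lon 150°W

Convert each endpoint to a unit vector on the sphere (x = cos φ cos λ, y = cos φ sin λ, z = sin φ).
The central angle between the endpoints is δ = arccos(p₁·p₂) ≈ 1.823 rad (104.5°).
Interpolate at f = 1/2 with slerp weights a = sin((1−f)δ)/sin δ ≈ 0.816, b = sin(fδ)/sin δ ≈ 0.816.
p = a·p₁ + b·p₂ ≈ (-0.612, -0.354, 0.707); φ = arcsin(p_z) ≈ 45.00°, λ = atan2(p_y, p_x) ≈ -150.00°.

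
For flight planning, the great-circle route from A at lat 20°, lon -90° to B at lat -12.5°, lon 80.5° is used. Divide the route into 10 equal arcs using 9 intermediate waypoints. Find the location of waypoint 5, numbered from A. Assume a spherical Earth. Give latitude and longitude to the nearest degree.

The haversine formula gives a central angle δ ≈ 2.936 rad (168.2°) between the endpoints.
Interpolate at f = 5/10 with slerp weights a = sin((1−f)δ)/sin δ ≈ 4.864, b = sin(fδ)/sin δ ≈ 4.864.
p = a·p₁ + b·p₂ ≈ (0.784, 0.113, 0.611); φ = arcsin(p_z) ≈ 37.65°, λ = atan2(p_y, p_x) ≈ 8.20°.

≈ lat 38°, lon 8°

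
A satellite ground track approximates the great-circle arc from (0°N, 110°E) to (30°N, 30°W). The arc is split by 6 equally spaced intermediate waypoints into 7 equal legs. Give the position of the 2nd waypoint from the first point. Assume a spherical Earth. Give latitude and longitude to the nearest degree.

From cos δ = sin φ₁ sin φ₂ + cos φ₁ cos φ₂ cos Δλ, the central angle is δ ≈ 2.296 rad (131.6°).
Interpolate at f = 2/7 with slerp weights a = sin((1−f)δ)/sin δ ≈ 1.333, b = sin(fδ)/sin δ ≈ 0.815.
p = a·p₁ + b·p₂ ≈ (0.155, 0.900, 0.408); φ = arcsin(p_z) ≈ 24.05°, λ = atan2(p_y, p_x) ≈ 80.20°.

≈ (24°N, 80°E)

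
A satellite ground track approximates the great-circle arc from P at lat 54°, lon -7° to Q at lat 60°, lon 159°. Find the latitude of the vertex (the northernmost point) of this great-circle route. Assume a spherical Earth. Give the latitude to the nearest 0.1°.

The great circle lies in the plane with unit normal n̂ = (p₁ × p₂)/|p₁ × p₂|.
Here n̂_z ≈ +0.078; the vertex latitude is φ_max = arccos|n̂_z| ≈ 85.5°.
Check via Clairaut: cos φ_max = |cos φ₁| · sin C = cos(54.0°)·sin(7.6°) ≈ 0.078, again giving ≈ 85.5°.

≈ 85.5°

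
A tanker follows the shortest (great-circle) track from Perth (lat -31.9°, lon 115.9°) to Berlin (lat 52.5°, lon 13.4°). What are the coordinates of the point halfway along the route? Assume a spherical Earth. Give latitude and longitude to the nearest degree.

≈ lat 16°, lon 76°

Write both endpoints as unit vectors p₁, p₂ with components (cos φ cos λ, cos φ sin λ, sin φ).
The central angle between the endpoints is δ = arccos(p₁·p₂) ≈ 2.131 rad (122.1°).
Interpolate at f = 1/2 with slerp weights a = sin((1−f)δ)/sin δ ≈ 1.033, b = sin(fδ)/sin δ ≈ 1.033.
p = a·p₁ + b·p₂ ≈ (0.229, 0.934, 0.274); φ = arcsin(p_z) ≈ 15.88°, λ = atan2(p_y, p_x) ≈ 76.25°.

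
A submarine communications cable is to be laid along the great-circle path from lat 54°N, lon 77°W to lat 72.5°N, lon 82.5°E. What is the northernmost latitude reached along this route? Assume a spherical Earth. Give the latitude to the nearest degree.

≈ 86°N

The great circle lies in the plane with unit normal n̂ = (p₁ × p₂)/|p₁ × p₂|.
Here n̂_z ≈ +0.078; the vertex latitude is φ_max = arccos|n̂_z| ≈ 85.5°.
Check via Clairaut: cos φ_max = |cos φ₁| · sin C = cos(54.0°)·sin(7.6°) ≈ 0.078, again giving ≈ 85.5°.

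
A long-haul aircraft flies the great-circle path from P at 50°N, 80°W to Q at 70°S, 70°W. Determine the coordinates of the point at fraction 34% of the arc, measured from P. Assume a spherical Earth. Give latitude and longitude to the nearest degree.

≈ 9°N, 77°W

The haversine formula gives a central angle δ ≈ 2.098 rad (120.2°) between the endpoints.
Interpolate at f = 0.34 with slerp weights a = sin((1−f)δ)/sin δ ≈ 1.137, b = sin(fδ)/sin δ ≈ 0.757.
p = a·p₁ + b·p₂ ≈ (0.216, -0.963, 0.160); φ = arcsin(p_z) ≈ 9.18°, λ = atan2(p_y, p_x) ≈ -77.39°.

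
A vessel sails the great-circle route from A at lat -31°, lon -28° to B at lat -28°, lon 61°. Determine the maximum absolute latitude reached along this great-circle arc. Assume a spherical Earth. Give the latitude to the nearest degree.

The great circle lies in the plane with unit normal n̂ = (p₁ × p₂)/|p₁ × p₂|.
Here n̂_z ≈ +0.783; the vertex latitude is φ_max = arccos|n̂_z| ≈ 38.5°.

≈ -39°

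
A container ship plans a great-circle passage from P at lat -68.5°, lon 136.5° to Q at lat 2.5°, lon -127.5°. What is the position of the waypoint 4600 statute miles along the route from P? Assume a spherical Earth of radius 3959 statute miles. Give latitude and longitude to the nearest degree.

≈ lat -23°, lon -138°

Convert each endpoint to a unit vector on the sphere (x = cos φ cos λ, y = cos φ sin λ, z = sin φ).
The central angle between the endpoints is δ = arccos(p₁·p₂) ≈ 1.650 rad (94.5°). The total great-circle distance is δ·R ≈ 1.650 × 3959 ≈ 6531 mi, so the target fraction is f = 4600/6531 ≈ 0.704.
Interpolate at f ≈ 0.704 with slerp weights a = sin((1−f)δ)/sin δ ≈ 0.470, b = sin(fδ)/sin δ ≈ 0.920.
p = a·p₁ + b·p₂ ≈ (-0.685, -0.611, -0.397); φ = arcsin(p_z) ≈ -23.41°, λ = atan2(p_y, p_x) ≈ -138.26°.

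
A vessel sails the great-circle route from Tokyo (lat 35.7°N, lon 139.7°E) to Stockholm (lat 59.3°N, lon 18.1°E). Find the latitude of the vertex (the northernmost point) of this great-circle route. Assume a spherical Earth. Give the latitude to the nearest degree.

≈ 68°N

The great circle lies in the plane with unit normal n̂ = (p₁ × p₂)/|p₁ × p₂|.
Here n̂_z ≈ -0.368; the vertex latitude is φ_max = arccos|n̂_z| ≈ 68.4°.
Check via Clairaut: cos φ_max = |cos φ₁| · sin C = cos(35.7°)·sin(27.0°) ≈ 0.368, again giving ≈ 68.4°.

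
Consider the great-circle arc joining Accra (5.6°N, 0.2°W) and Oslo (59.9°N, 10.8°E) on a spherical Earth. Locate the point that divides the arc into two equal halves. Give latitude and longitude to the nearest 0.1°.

The haversine formula gives a central angle δ ≈ 0.959 rad (54.9°) between the endpoints.
Interpolate at f = 1/2 with slerp weights a = sin((1−f)δ)/sin δ ≈ 0.564, b = sin(fδ)/sin δ ≈ 0.564.
p = a·p₁ + b·p₂ ≈ (0.838, 0.051, 0.543); φ = arcsin(p_z) ≈ 32.86°, λ = atan2(p_y, p_x) ≈ 3.48°.

≈ 32.9°N, 3.5°E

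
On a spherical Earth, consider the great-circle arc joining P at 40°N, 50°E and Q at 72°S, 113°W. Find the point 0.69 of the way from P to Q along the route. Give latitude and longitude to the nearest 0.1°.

≈ 60.1°S, 31.0°E

From cos δ = sin φ₁ sin φ₂ + cos φ₁ cos φ₂ cos Δλ, the central angle is δ ≈ 2.564 rad (146.9°).
Interpolate at f = 0.69 with slerp weights a = sin((1−f)δ)/sin δ ≈ 1.307, b = sin(fδ)/sin δ ≈ 1.795.
p = a·p₁ + b·p₂ ≈ (0.427, 0.256, -0.867); φ = arcsin(p_z) ≈ -60.15°, λ = atan2(p_y, p_x) ≈ 30.98°.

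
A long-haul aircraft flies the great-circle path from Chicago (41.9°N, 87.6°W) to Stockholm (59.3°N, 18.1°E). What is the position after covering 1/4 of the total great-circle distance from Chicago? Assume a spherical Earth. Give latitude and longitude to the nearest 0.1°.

Write both endpoints as unit vectors p₁, p₂ with components (cos φ cos λ, cos φ sin λ, sin φ).
The central angle between the endpoints is δ = arccos(p₁·p₂) ≈ 1.080 rad (61.9°).
Interpolate at f = 1/4 with slerp weights a = sin((1−f)δ)/sin δ ≈ 0.821, b = sin(fδ)/sin δ ≈ 0.302.
p = a·p₁ + b·p₂ ≈ (0.172, -0.563, 0.808); φ = arcsin(p_z) ≈ 53.95°, λ = atan2(p_y, p_x) ≈ -72.97°.

≈ 53.9°N, 73.0°W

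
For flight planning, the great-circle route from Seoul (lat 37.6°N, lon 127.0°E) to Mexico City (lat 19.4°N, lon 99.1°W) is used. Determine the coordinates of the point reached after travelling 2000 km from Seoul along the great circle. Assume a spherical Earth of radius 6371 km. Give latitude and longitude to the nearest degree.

Write both endpoints as unit vectors p₁, p₂ with components (cos φ cos λ, cos φ sin λ, sin φ).
The central angle between the endpoints is δ = arccos(p₁·p₂) ≈ 1.892 rad (108.4°). The total great-circle distance is δ·R ≈ 1.892 × 6371 ≈ 12053 km, so the target fraction is f = 2000/12053 ≈ 0.166.
Interpolate at f ≈ 0.166 with slerp weights a = sin((1−f)δ)/sin δ ≈ 1.054, b = sin(fδ)/sin δ ≈ 0.325.
p = a·p₁ + b·p₂ ≈ (-0.551, 0.364, 0.751); φ = arcsin(p_z) ≈ 48.68°, λ = atan2(p_y, p_x) ≈ 146.57°.

≈ lat 49°N, lon 147°E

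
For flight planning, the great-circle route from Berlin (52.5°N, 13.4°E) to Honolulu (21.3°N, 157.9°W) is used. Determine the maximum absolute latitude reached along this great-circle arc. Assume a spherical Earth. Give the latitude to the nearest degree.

≈ 85°N

The great circle lies in the plane with unit normal n̂ = (p₁ × p₂)/|p₁ × p₂|.
Here n̂_z ≈ -0.089; the vertex latitude is φ_max = arccos|n̂_z| ≈ 84.9°.
Check via Clairaut: cos φ_max = |cos φ₁| · sin C = cos(52.5°)·sin(8.4°) ≈ 0.089, again giving ≈ 84.9°.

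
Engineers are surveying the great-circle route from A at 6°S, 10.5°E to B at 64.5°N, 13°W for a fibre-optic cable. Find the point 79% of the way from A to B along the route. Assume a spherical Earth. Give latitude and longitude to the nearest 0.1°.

The haversine formula gives a central angle δ ≈ 1.268 rad (72.6°) between the endpoints.
Interpolate at f = 0.79 with slerp weights a = sin((1−f)δ)/sin δ ≈ 0.276, b = sin(fδ)/sin δ ≈ 0.883.
p = a·p₁ + b·p₂ ≈ (0.640, -0.036, 0.768); φ = arcsin(p_z) ≈ 50.15°, λ = atan2(p_y, p_x) ≈ -3.18°.

≈ 50.2°N, 3.2°W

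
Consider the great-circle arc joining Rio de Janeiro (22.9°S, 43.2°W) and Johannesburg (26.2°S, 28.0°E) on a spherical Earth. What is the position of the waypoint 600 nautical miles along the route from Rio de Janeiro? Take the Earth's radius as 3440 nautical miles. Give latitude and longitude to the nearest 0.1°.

≈ 25.8°S, 32.7°W

The haversine formula gives a central angle δ ≈ 1.117 rad (64.0°) between the endpoints. The total great-circle distance is δ·R ≈ 1.117 × 3440 ≈ 3843 nmi, so the target fraction is f = 600/3843 ≈ 0.156.
Interpolate at f ≈ 0.156 with slerp weights a = sin((1−f)δ)/sin δ ≈ 0.900, b = sin(fδ)/sin δ ≈ 0.193.
p = a·p₁ + b·p₂ ≈ (0.757, -0.486, -0.436); φ = arcsin(p_z) ≈ -25.82°, λ = atan2(p_y, p_x) ≈ -32.70°.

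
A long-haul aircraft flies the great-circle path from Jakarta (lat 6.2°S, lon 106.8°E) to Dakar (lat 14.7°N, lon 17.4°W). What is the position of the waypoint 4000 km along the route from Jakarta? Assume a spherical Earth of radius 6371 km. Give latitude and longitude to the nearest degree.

Convert each endpoint to a unit vector on the sphere (x = cos φ cos λ, y = cos φ sin λ, z = sin φ).
The central angle between the endpoints is δ = arccos(p₁·p₂) ≈ 2.175 rad (124.6°). The total great-circle distance is δ·R ≈ 2.175 × 6371 ≈ 13855 km, so the target fraction is f = 4000/13855 ≈ 0.289.
Interpolate at f ≈ 0.289 with slerp weights a = sin((1−f)δ)/sin δ ≈ 1.215, b = sin(fδ)/sin δ ≈ 0.714.
p = a·p₁ + b·p₂ ≈ (0.310, 0.950, 0.050); φ = arcsin(p_z) ≈ 2.86°, λ = atan2(p_y, p_x) ≈ 71.94°.

≈ lat 3°N, lon 72°E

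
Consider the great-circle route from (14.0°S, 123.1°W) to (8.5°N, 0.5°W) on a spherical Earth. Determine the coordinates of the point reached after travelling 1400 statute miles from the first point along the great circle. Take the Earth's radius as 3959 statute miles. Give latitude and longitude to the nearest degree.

From cos δ = sin φ₁ sin φ₂ + cos φ₁ cos φ₂ cos Δλ, the central angle is δ ≈ 2.156 rad (123.6°). The total great-circle distance is δ·R ≈ 2.156 × 3959 ≈ 8538 mi, so the target fraction is f = 1400/8538 ≈ 0.164.
Interpolate at f ≈ 0.164 with slerp weights a = sin((1−f)δ)/sin δ ≈ 1.168, b = sin(fδ)/sin δ ≈ 0.416.
p = a·p₁ + b·p₂ ≈ (-0.208, -0.953, -0.221); φ = arcsin(p_z) ≈ -12.77°, λ = atan2(p_y, p_x) ≈ -102.30°.

≈ (13°S, 102°W)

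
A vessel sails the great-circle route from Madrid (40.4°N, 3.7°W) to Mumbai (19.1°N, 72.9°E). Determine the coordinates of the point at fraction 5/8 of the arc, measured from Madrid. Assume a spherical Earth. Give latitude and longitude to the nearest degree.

Convert each endpoint to a unit vector on the sphere (x = cos φ cos λ, y = cos φ sin λ, z = sin φ).
The central angle between the endpoints is δ = arccos(p₁·p₂) ≈ 1.182 rad (67.7°).
Interpolate at f = 5/8 with slerp weights a = sin((1−f)δ)/sin δ ≈ 0.464, b = sin(fδ)/sin δ ≈ 0.728.
p = a·p₁ + b·p₂ ≈ (0.554, 0.634, 0.539); φ = arcsin(p_z) ≈ 32.58°, λ = atan2(p_y, p_x) ≈ 48.85°.

≈ (33°N, 49°E)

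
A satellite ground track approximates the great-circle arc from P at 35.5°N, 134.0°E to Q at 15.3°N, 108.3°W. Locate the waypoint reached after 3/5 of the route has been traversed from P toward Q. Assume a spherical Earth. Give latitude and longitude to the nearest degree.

≈ 39°N, 147°W

The haversine formula gives a central angle δ ≈ 1.784 rad (102.2°) between the endpoints.
Interpolate at f = 3/5 with slerp weights a = sin((1−f)δ)/sin δ ≈ 0.670, b = sin(fδ)/sin δ ≈ 0.898.
p = a·p₁ + b·p₂ ≈ (-0.651, -0.430, 0.626); φ = arcsin(p_z) ≈ 38.75°, λ = atan2(p_y, p_x) ≈ -146.55°.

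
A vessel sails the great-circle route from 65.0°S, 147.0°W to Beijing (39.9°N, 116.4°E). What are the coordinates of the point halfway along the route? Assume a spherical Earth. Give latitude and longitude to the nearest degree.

≈ 18°S, 147°E

Convert each endpoint to a unit vector on the sphere (x = cos φ cos λ, y = cos φ sin λ, z = sin φ).
The central angle between the endpoints is δ = arccos(p₁·p₂) ≈ 2.238 rad (128.2°).
Interpolate at f = 1/2 with slerp weights a = sin((1−f)δ)/sin δ ≈ 1.145, b = sin(fδ)/sin δ ≈ 1.145.
p = a·p₁ + b·p₂ ≈ (-0.796, 0.523, -0.303); φ = arcsin(p_z) ≈ -17.65°, λ = atan2(p_y, p_x) ≈ 146.69°.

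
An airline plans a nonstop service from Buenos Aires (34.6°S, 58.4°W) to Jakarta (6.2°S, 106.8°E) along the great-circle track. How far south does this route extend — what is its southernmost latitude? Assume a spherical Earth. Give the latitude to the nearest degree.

≈ 72°S

The great circle lies in the plane with unit normal n̂ = (p₁ × p₂)/|p₁ × p₂|.
Here n̂_z ≈ +0.306; the vertex latitude is φ_max = arccos|n̂_z| ≈ 72.2°.
Check via Clairaut: cos φ_max = |cos φ₁| · sin C = cos(34.6°)·sin(158.2°) ≈ 0.306, again giving ≈ 72.2°.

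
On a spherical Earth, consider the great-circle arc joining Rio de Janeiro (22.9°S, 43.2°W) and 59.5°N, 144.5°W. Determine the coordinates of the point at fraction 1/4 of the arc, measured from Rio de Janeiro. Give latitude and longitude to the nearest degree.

Convert each endpoint to a unit vector on the sphere (x = cos φ cos λ, y = cos φ sin λ, z = sin φ).
The central angle between the endpoints is δ = arccos(p₁·p₂) ≈ 2.012 rad (115.3°).
Interpolate at f = 1/4 with slerp weights a = sin((1−f)δ)/sin δ ≈ 1.104, b = sin(fδ)/sin δ ≈ 0.533.
p = a·p₁ + b·p₂ ≈ (0.521, -0.853, 0.030); φ = arcsin(p_z) ≈ 1.71°, λ = atan2(p_y, p_x) ≈ -58.59°.

≈ 2°N, 59°W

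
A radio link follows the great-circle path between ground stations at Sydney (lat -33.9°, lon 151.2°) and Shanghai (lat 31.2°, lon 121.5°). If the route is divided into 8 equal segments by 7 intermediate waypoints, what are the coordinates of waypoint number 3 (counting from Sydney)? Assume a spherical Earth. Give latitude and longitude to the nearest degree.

The haversine formula gives a central angle δ ≈ 1.237 rad (70.9°) between the endpoints.
Interpolate at f = 3/8 with slerp weights a = sin((1−f)δ)/sin δ ≈ 0.739, b = sin(fδ)/sin δ ≈ 0.474.
p = a·p₁ + b·p₂ ≈ (-0.749, 0.641, -0.167); φ = arcsin(p_z) ≈ -9.61°, λ = atan2(p_y, p_x) ≈ 139.46°.

≈ lat -10°, lon 139°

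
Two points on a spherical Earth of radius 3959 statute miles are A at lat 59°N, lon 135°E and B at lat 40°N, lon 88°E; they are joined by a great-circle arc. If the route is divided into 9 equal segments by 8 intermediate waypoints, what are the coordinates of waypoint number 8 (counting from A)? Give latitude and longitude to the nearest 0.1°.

Write both endpoints as unit vectors p₁, p₂ with components (cos φ cos λ, cos φ sin λ, sin φ).
The central angle between the endpoints is δ = arccos(p₁·p₂) ≈ 0.609 rad (34.9°).
Interpolate at f = 8/9 with slerp weights a = sin((1−f)δ)/sin δ ≈ 0.118, b = sin(fδ)/sin δ ≈ 0.901.
p = a·p₁ + b·p₂ ≈ (-0.019, 0.733, 0.680); φ = arcsin(p_z) ≈ 42.87°, λ = atan2(p_y, p_x) ≈ 91.48°.

≈ lat 42.9°N, lon 91.5°E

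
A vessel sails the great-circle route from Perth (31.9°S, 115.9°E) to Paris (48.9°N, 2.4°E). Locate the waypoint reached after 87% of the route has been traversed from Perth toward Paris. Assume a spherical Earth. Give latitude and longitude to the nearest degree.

Write both endpoints as unit vectors p₁, p₂ with components (cos φ cos λ, cos φ sin λ, sin φ).
The central angle between the endpoints is δ = arccos(p₁·p₂) ≈ 2.240 rad (128.4°).
Interpolate at f = 0.87 with slerp weights a = sin((1−f)δ)/sin δ ≈ 0.366, b = sin(fδ)/sin δ ≈ 1.185.
p = a·p₁ + b·p₂ ≈ (0.643, 0.312, 0.700); φ = arcsin(p_z) ≈ 44.40°, λ = atan2(p_y, p_x) ≈ 25.92°.

≈ 44°N, 26°E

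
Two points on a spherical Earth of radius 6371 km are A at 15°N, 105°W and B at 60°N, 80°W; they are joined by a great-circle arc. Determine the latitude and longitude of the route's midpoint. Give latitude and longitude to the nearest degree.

Convert each endpoint to a unit vector on the sphere (x = cos φ cos λ, y = cos φ sin λ, z = sin φ).
The central angle between the endpoints is δ = arccos(p₁·p₂) ≈ 0.848 rad (48.6°).
Interpolate at f = 1/2 with slerp weights a = sin((1−f)δ)/sin δ ≈ 0.549, b = sin(fδ)/sin δ ≈ 0.549.
p = a·p₁ + b·p₂ ≈ (-0.090, -0.782, 0.617); φ = arcsin(p_z) ≈ 38.10°, λ = atan2(p_y, p_x) ≈ -96.53°.

≈ 38°N, 97°W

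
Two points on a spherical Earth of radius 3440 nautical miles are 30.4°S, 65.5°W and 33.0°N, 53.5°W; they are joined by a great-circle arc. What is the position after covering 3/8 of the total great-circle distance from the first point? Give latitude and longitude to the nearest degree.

≈ 7°S, 61°W

The haversine formula gives a central angle δ ≈ 1.124 rad (64.4°) between the endpoints.
Interpolate at f = 3/8 with slerp weights a = sin((1−f)δ)/sin δ ≈ 0.716, b = sin(fδ)/sin δ ≈ 0.454.
p = a·p₁ + b·p₂ ≈ (0.483, -0.868, -0.115); φ = arcsin(p_z) ≈ -6.63°, λ = atan2(p_y, p_x) ≈ -60.93°.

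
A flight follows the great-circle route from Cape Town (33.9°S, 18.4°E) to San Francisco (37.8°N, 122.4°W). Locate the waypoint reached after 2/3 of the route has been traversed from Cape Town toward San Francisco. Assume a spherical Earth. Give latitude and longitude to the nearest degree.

The haversine formula gives a central angle δ ≈ 2.587 rad (148.2°) between the endpoints.
Interpolate at f = 2/3 with slerp weights a = sin((1−f)δ)/sin δ ≈ 1.442, b = sin(fδ)/sin δ ≈ 1.876.
p = a·p₁ + b·p₂ ≈ (0.341, -0.874, 0.346); φ = arcsin(p_z) ≈ 20.23°, λ = atan2(p_y, p_x) ≈ -68.68°.

≈ 20°N, 69°W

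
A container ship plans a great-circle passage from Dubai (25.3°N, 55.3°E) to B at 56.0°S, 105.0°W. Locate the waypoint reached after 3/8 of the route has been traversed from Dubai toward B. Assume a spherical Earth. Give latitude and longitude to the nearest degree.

Write both endpoints as unit vectors p₁, p₂ with components (cos φ cos λ, cos φ sin λ, sin φ).
The central angle between the endpoints is δ = arccos(p₁·p₂) ≈ 2.550 rad (146.1°).
Interpolate at f = 3/8 with slerp weights a = sin((1−f)δ)/sin δ ≈ 1.794, b = sin(fδ)/sin δ ≈ 1.466.
p = a·p₁ + b·p₂ ≈ (0.711, 0.541, -0.449); φ = arcsin(p_z) ≈ -26.67°, λ = atan2(p_y, p_x) ≈ 37.29°.

≈ 27°S, 37°E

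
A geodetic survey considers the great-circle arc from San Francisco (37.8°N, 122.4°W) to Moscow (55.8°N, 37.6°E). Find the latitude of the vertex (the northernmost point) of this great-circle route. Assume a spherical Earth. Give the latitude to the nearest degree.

≈ 81°N

The great circle lies in the plane with unit normal n̂ = (p₁ × p₂)/|p₁ × p₂|.
Here n̂_z ≈ +0.153; the vertex latitude is φ_max = arccos|n̂_z| ≈ 81.2°.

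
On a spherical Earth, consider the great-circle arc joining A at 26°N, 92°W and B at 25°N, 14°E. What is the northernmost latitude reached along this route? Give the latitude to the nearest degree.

The great circle lies in the plane with unit normal n̂ = (p₁ × p₂)/|p₁ × p₂|.
Here n̂_z ≈ +0.784; the vertex latitude is φ_max = arccos|n̂_z| ≈ 38.4°.
Check via Clairaut: cos φ_max = |cos φ₁| · sin C = cos(26.0°)·sin(60.7°) ≈ 0.784, again giving ≈ 38.4°.

≈ 38°N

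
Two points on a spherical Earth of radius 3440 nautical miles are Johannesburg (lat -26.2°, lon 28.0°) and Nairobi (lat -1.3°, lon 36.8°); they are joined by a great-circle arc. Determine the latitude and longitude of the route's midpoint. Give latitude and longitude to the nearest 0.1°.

≈ lat -13.8°, lon 32.6°

Write both endpoints as unit vectors p₁, p₂ with components (cos φ cos λ, cos φ sin λ, sin φ).
The central angle between the endpoints is δ = arccos(p₁·p₂) ≈ 0.459 rad (26.3°).
Interpolate at f = 1/2 with slerp weights a = sin((1−f)δ)/sin δ ≈ 0.513, b = sin(fδ)/sin δ ≈ 0.513.
p = a·p₁ + b·p₂ ≈ (0.818, 0.524, -0.238); φ = arcsin(p_z) ≈ -13.79°, λ = atan2(p_y, p_x) ≈ 32.64°.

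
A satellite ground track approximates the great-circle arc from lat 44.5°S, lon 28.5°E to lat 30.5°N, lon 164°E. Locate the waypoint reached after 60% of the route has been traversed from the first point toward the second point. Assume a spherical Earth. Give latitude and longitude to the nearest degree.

The haversine formula gives a central angle δ ≈ 2.488 rad (142.6°) between the endpoints.
Interpolate at f = 0.60 with slerp weights a = sin((1−f)δ)/sin δ ≈ 1.380, b = sin(fδ)/sin δ ≈ 1.640.
p = a·p₁ + b·p₂ ≈ (-0.493, 0.859, -0.135); φ = arcsin(p_z) ≈ -7.75°, λ = atan2(p_y, p_x) ≈ 119.86°.

≈ lat 8°S, lon 120°E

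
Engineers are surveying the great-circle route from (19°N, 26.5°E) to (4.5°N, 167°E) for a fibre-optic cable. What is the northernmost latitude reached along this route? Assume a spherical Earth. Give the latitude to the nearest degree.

The great circle lies in the plane with unit normal n̂ = (p₁ × p₂)/|p₁ × p₂|.
Here n̂_z ≈ +0.842; the vertex latitude is φ_max = arccos|n̂_z| ≈ 32.7°.
Check via Clairaut: cos φ_max = |cos φ₁| · sin C = cos(19.0°)·sin(62.9°) ≈ 0.842, again giving ≈ 32.7°.

≈ 33°N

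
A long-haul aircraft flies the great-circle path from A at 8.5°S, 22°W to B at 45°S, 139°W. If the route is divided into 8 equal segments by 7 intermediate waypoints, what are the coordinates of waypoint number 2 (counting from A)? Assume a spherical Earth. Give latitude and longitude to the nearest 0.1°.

≈ 27.4°S, 40.3°W

The haversine formula gives a central angle δ ≈ 1.785 rad (102.3°) between the endpoints.
Interpolate at f = 2/8 with slerp weights a = sin((1−f)δ)/sin δ ≈ 0.996, b = sin(fδ)/sin δ ≈ 0.442.
p = a·p₁ + b·p₂ ≈ (0.678, -0.574, -0.460); φ = arcsin(p_z) ≈ -27.36°, λ = atan2(p_y, p_x) ≈ -40.27°.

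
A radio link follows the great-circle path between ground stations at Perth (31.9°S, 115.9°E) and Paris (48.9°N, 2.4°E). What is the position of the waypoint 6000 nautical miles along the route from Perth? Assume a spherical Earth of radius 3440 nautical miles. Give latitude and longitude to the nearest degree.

≈ (39°N, 40°E)

From cos δ = sin φ₁ sin φ₂ + cos φ₁ cos φ₂ cos Δλ, the central angle is δ ≈ 2.240 rad (128.4°). The total great-circle distance is δ·R ≈ 2.240 × 3440 ≈ 7707 nmi, so the target fraction is f = 6000/7707 ≈ 0.778.
Interpolate at f ≈ 0.778 with slerp weights a = sin((1−f)δ)/sin δ ≈ 0.607, b = sin(fδ)/sin δ ≈ 1.256.
p = a·p₁ + b·p₂ ≈ (0.600, 0.498, 0.626); φ = arcsin(p_z) ≈ 38.74°, λ = atan2(p_y, p_x) ≈ 39.72°.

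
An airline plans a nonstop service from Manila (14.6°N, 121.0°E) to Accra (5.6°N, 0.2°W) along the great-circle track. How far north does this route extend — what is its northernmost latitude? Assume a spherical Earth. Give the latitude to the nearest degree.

The great circle lies in the plane with unit normal n̂ = (p₁ × p₂)/|p₁ × p₂|.
Here n̂_z ≈ -0.936; the vertex latitude is φ_max = arccos|n̂_z| ≈ 20.7°.
Check via Clairaut: cos φ_max = |cos φ₁| · sin C = cos(14.6°)·sin(75.2°) ≈ 0.936, again giving ≈ 20.7°.

≈ 21°N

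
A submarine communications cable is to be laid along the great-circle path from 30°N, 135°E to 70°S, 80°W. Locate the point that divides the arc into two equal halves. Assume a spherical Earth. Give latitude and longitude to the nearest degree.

The haversine formula gives a central angle δ ≈ 2.364 rad (135.4°) between the endpoints.
Interpolate at f = 1/2 with slerp weights a = sin((1−f)δ)/sin δ ≈ 1.319, b = sin(fδ)/sin δ ≈ 1.319.
p = a·p₁ + b·p₂ ≈ (-0.729, 0.363, -0.580); φ = arcsin(p_z) ≈ -35.44°, λ = atan2(p_y, p_x) ≈ 153.51°.

≈ 35°S, 154°E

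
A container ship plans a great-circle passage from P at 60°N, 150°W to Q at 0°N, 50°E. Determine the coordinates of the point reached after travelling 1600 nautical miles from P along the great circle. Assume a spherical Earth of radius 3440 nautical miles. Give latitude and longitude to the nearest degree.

From cos δ = sin φ₁ sin φ₂ + cos φ₁ cos φ₂ cos Δλ, the central angle is δ ≈ 2.060 rad (118.0°). The total great-circle distance is δ·R ≈ 2.060 × 3440 ≈ 7086 nmi, so the target fraction is f = 1600/7086 ≈ 0.226.
Interpolate at f ≈ 0.226 with slerp weights a = sin((1−f)δ)/sin δ ≈ 1.132, b = sin(fδ)/sin δ ≈ 0.508.
p = a·p₁ + b·p₂ ≈ (-0.164, 0.106, 0.981); φ = arcsin(p_z) ≈ 78.75°, λ = atan2(p_y, p_x) ≈ 147.06°.

≈ 79°N, 147°E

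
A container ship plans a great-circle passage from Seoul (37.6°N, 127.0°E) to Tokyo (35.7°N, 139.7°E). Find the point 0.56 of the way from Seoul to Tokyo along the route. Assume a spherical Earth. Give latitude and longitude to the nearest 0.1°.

Write both endpoints as unit vectors p₁, p₂ with components (cos φ cos λ, cos φ sin λ, sin φ).
The central angle between the endpoints is δ = arccos(p₁·p₂) ≈ 0.181 rad (10.4°).
Interpolate at f = 0.56 with slerp weights a = sin((1−f)δ)/sin δ ≈ 0.442, b = sin(fδ)/sin δ ≈ 0.562.
p = a·p₁ + b·p₂ ≈ (-0.559, 0.575, 0.598); φ = arcsin(p_z) ≈ 36.70°, λ = atan2(p_y, p_x) ≈ 134.19°.

≈ 36.7°N, 134.2°E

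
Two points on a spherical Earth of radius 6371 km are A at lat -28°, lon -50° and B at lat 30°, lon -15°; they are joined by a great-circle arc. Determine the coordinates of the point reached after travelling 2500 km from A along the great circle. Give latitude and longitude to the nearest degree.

≈ lat -9°, lon -38°

Convert each endpoint to a unit vector on the sphere (x = cos φ cos λ, y = cos φ sin λ, z = sin φ).
The central angle between the endpoints is δ = arccos(p₁·p₂) ≈ 1.168 rad (66.9°). The total great-circle distance is δ·R ≈ 1.168 × 6371 ≈ 7444 km, so the target fraction is f = 2500/7444 ≈ 0.336.
Interpolate at f ≈ 0.336 with slerp weights a = sin((1−f)δ)/sin δ ≈ 0.761, b = sin(fδ)/sin δ ≈ 0.416.
p = a·p₁ + b·p₂ ≈ (0.780, -0.608, -0.150); φ = arcsin(p_z) ≈ -8.60°, λ = atan2(p_y, p_x) ≈ -37.95°.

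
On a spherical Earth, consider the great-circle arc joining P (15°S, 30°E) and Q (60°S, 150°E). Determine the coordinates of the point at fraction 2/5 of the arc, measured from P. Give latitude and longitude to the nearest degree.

≈ (46°S, 52°E)

Write both endpoints as unit vectors p₁, p₂ with components (cos φ cos λ, cos φ sin λ, sin φ).
The central angle between the endpoints is δ = arccos(p₁·p₂) ≈ 1.588 rad (91.0°).
Interpolate at f = 2/5 with slerp weights a = sin((1−f)δ)/sin δ ≈ 0.815, b = sin(fδ)/sin δ ≈ 0.593.
p = a·p₁ + b·p₂ ≈ (0.425, 0.542, -0.725); φ = arcsin(p_z) ≈ -46.46°, λ = atan2(p_y, p_x) ≈ 51.91°.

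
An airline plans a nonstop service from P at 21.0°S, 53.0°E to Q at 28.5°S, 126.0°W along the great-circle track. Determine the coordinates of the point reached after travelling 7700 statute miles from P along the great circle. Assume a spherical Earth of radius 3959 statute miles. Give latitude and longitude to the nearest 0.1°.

≈ 47.5°S, 125.4°W

The haversine formula gives a central angle δ ≈ 2.277 rad (130.5°) between the endpoints. The total great-circle distance is δ·R ≈ 2.277 × 3959 ≈ 9017 mi, so the target fraction is f = 7700/9017 ≈ 0.854.
Interpolate at f ≈ 0.854 with slerp weights a = sin((1−f)δ)/sin δ ≈ 0.429, b = sin(fδ)/sin δ ≈ 1.224.
p = a·p₁ + b·p₂ ≈ (-0.391, -0.550, -0.738); φ = arcsin(p_z) ≈ -47.55°, λ = atan2(p_y, p_x) ≈ -125.41°.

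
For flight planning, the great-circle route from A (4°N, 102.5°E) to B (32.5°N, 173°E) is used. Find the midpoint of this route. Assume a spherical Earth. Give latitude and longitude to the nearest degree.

The haversine formula gives a central angle δ ≈ 1.247 rad (71.4°) between the endpoints.
Interpolate at f = 1/2 with slerp weights a = sin((1−f)δ)/sin δ ≈ 0.616, b = sin(fδ)/sin δ ≈ 0.616.
p = a·p₁ + b·p₂ ≈ (-0.648, 0.663, 0.374); φ = arcsin(p_z) ≈ 21.95°, λ = atan2(p_y, p_x) ≈ 134.36°.

≈ (22°N, 134°E)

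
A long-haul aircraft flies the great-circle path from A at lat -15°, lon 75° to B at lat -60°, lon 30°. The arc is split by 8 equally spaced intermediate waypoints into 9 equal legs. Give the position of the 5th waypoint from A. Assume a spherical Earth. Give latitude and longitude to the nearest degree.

≈ lat -42°, lon 58°

From cos δ = sin φ₁ sin φ₂ + cos φ₁ cos φ₂ cos Δλ, the central angle is δ ≈ 0.970 rad (55.6°).
Interpolate at f = 5/9 with slerp weights a = sin((1−f)δ)/sin δ ≈ 0.507, b = sin(fδ)/sin δ ≈ 0.622.
p = a·p₁ + b·p₂ ≈ (0.396, 0.628, -0.670); φ = arcsin(p_z) ≈ -42.05°, λ = atan2(p_y, p_x) ≈ 57.77°.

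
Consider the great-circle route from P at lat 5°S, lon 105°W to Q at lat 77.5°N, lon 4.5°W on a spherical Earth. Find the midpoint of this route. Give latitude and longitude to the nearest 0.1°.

Write both endpoints as unit vectors p₁, p₂ with components (cos φ cos λ, cos φ sin λ, sin φ).
The central angle between the endpoints is δ = arccos(p₁·p₂) ≈ 1.696 rad (97.1°).
Interpolate at f = 1/2 with slerp weights a = sin((1−f)δ)/sin δ ≈ 0.756, b = sin(fδ)/sin δ ≈ 0.756.
p = a·p₁ + b·p₂ ≈ (-0.032, -0.740, 0.672); φ = arcsin(p_z) ≈ 42.21°, λ = atan2(p_y, p_x) ≈ -92.46°.

≈ lat 42.2°N, lon 92.5°W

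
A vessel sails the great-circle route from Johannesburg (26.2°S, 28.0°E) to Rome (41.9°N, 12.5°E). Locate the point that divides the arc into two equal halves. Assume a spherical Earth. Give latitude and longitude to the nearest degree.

≈ 8°N, 21°E

Write both endpoints as unit vectors p₁, p₂ with components (cos φ cos λ, cos φ sin λ, sin φ).
The central angle between the endpoints is δ = arccos(p₁·p₂) ≈ 1.215 rad (69.6°).
Interpolate at f = 1/2 with slerp weights a = sin((1−f)δ)/sin δ ≈ 0.609, b = sin(fδ)/sin δ ≈ 0.609.
p = a·p₁ + b·p₂ ≈ (0.925, 0.355, 0.138); φ = arcsin(p_z) ≈ 7.92°, λ = atan2(p_y, p_x) ≈ 20.98°.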